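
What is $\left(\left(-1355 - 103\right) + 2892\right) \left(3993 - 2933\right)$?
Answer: $1520040$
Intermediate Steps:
$\left(\left(-1355 - 103\right) + 2892\right) \left(3993 - 2933\right) = \left(-1458 + 2892\right) 1060 = 1434 \cdot 1060 = 1520040$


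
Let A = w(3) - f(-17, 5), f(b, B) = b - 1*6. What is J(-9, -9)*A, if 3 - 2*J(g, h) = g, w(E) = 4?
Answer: 162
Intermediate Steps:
f(b, B) = -6 + b (f(b, B) = b - 6 = -6 + b)
J(g, h) = 3/2 - g/2
A = 27 (A = 4 - (-6 - 17) = 4 - 1*(-23) = 4 + 23 = 27)
J(-9, -9)*A = (3/2 - ½*(-9))*27 = (3/2 + 9/2)*27 = 6*27 = 162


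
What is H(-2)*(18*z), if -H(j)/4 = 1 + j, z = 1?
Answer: 72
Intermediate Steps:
H(j) = -4 - 4*j (H(j) = -4*(1 + j) = -4 - 4*j)
H(-2)*(18*z) = (-4 - 4*(-2))*(18*1) = (-4 + 8)*18 = 4*18 = 72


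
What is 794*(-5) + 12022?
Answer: 8052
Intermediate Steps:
794*(-5) + 12022 = -3970 + 12022 = 8052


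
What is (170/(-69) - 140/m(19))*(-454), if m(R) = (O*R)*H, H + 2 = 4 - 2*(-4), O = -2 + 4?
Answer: 1685702/1311 ≈ 1285.8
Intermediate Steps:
O = 2
H = 10 (H = -2 + (4 - 2*(-4)) = -2 + (4 + 8) = -2 + 12 = 10)
m(R) = 20*R (m(R) = (2*R)*10 = 20*R)
(170/(-69) - 140/m(19))*(-454) = (170/(-69) - 140/(20*19))*(-454) = (170*(-1/69) - 140/380)*(-454) = (-170/69 - 140*1/380)*(-454) = (-170/69 - 7/19)*(-454) = -3713/1311*(-454) = 1685702/1311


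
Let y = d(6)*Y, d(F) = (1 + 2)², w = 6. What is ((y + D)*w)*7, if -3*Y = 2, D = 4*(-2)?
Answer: -588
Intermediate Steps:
D = -8
d(F) = 9 (d(F) = 3² = 9)
Y = -⅔ (Y = -⅓*2 = -⅔ ≈ -0.66667)
y = -6 (y = 9*(-⅔) = -6)
((y + D)*w)*7 = ((-6 - 8)*6)*7 = -14*6*7 = -84*7 = -588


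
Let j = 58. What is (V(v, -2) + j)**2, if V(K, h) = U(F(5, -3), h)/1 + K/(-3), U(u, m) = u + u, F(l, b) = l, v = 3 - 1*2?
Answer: 41209/9 ≈ 4578.8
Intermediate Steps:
v = 1 (v = 3 - 2 = 1)
U(u, m) = 2*u
V(K, h) = 10 - K/3 (V(K, h) = (2*5)/1 + K/(-3) = 10*1 + K*(-1/3) = 10 - K/3)
(V(v, -2) + j)**2 = ((10 - 1/3*1) + 58)**2 = ((10 - 1/3) + 58)**2 = (29/3 + 58)**2 = (203/3)**2 = 41209/9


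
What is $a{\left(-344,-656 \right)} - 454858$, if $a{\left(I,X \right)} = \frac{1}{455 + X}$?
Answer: $- \frac{91426459}{201} \approx -4.5486 \cdot 10^{5}$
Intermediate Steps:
$a{\left(-344,-656 \right)} - 454858 = \frac{1}{455 - 656} - 454858 = \frac{1}{-201} - 454858 = - \frac{1}{201} - 454858 = - \frac{91426459}{201}$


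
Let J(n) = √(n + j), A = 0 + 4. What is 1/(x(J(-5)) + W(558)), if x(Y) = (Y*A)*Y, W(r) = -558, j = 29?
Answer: -1/462 ≈ -0.0021645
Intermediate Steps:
A = 4
J(n) = √(29 + n) (J(n) = √(n + 29) = √(29 + n))
x(Y) = 4*Y² (x(Y) = (Y*4)*Y = (4*Y)*Y = 4*Y²)
1/(x(J(-5)) + W(558)) = 1/(4*(√(29 - 5))² - 558) = 1/(4*(√24)² - 558) = 1/(4*(2*√6)² - 558) = 1/(4*24 - 558) = 1/(96 - 558) = 1/(-462) = -1/462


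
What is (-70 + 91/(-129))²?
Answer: 83192641/16641 ≈ 4999.3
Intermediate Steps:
(-70 + 91/(-129))² = (-70 + 91*(-1/129))² = (-70 - 91/129)² = (-9121/129)² = 83192641/16641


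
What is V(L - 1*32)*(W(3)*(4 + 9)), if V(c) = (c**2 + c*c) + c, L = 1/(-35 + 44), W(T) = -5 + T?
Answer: -4216030/81 ≈ -52050.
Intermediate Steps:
L = 1/9 ≈ 0.11111
V(c) = c + 2*c**2 (V(c) = (c**2 + c**2) + c = 2*c**2 + c = c + 2*c**2)
V(L - 1*32)*(W(3)*(4 + 9)) = ((1/9 - 1*32)*(1 + 2*(1/9 - 1*32)))*((-5 + 3)*(4 + 9)) = ((1/9 - 32)*(1 + 2*(1/9 - 32)))*(-2*13) = -287*(1 + 2*(-287/9))/9*(-26) = -287*(1 - 574/9)/9*(-26) = -287/9*(-565/9)*(-26) = (162155/81)*(-26) = -4216030/81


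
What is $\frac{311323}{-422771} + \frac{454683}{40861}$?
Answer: $\frac{179505817490}{17274845831} \approx 10.391$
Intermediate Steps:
$\frac{311323}{-422771} + \frac{454683}{40861} = 311323 \left(- \frac{1}{422771}\right) + 454683 \cdot \frac{1}{40861} = - \frac{311323}{422771} + \frac{454683}{40861} = \frac{179505817490}{17274845831}$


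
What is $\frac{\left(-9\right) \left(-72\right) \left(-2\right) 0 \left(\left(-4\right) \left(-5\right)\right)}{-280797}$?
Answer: $0$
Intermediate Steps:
$\frac{\left(-9\right) \left(-72\right) \left(-2\right) 0 \left(\left(-4\right) \left(-5\right)\right)}{-280797} = 648 \cdot 0 \cdot 20 \left(- \frac{1}{280797}\right) = 648 \cdot 0 \left(- \frac{1}{280797}\right) = 0 \left(- \frac{1}{280797}\right) = 0$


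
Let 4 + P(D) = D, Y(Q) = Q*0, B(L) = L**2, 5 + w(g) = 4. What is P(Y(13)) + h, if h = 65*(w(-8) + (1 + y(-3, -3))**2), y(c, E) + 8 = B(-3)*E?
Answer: 75071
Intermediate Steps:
w(g) = -1 (w(g) = -5 + 4 = -1)
Y(Q) = 0
y(c, E) = -8 + 9*E (y(c, E) = -8 + (-3)**2*E = -8 + 9*E)
P(D) = -4 + D
h = 75075 (h = 65*(-1 + (1 + (-8 + 9*(-3)))**2) = 65*(-1 + (1 + (-8 - 27))**2) = 65*(-1 + (1 - 35)**2) = 65*(-1 + (-34)**2) = 65*(-1 + 1156) = 65*1155 = 75075)
P(Y(13)) + h = (-4 + 0) + 75075 = -4 + 75075 = 75071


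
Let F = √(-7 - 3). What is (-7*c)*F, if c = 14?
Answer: -98*I*√10 ≈ -309.9*I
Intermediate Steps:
F = I*√10 (F = √(-10) = I*√10 ≈ 3.1623*I)
(-7*c)*F = (-7*14)*(I*√10) = -98*I*√10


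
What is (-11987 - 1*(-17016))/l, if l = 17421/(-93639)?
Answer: -156970177/5807 ≈ -27031.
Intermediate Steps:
l = -5807/31213 (l = 17421*(-1/93639) = -5807/31213 ≈ -0.18604)
(-11987 - 1*(-17016))/l = (-11987 - 1*(-17016))/(-5807/31213) = (-11987 + 17016)*(-31213/5807) = 5029*(-31213/5807) = -156970177/5807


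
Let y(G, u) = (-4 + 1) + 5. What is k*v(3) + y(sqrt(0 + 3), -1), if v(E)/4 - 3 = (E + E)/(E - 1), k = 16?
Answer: 386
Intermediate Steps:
v(E) = 12 + 8*E/(-1 + E) (v(E) = 12 + 4*((E + E)/(E - 1)) = 12 + 4*((2*E)/(-1 + E)) = 12 + 4*(2*E/(-1 + E)) = 12 + 8*E/(-1 + E))
y(G, u) = 2 (y(G, u) = -3 + 5 = 2)
k*v(3) + y(sqrt(0 + 3), -1) = 16*(4*(-3 + 5*3)/(-1 + 3)) + 2 = 16*(4*(-3 + 15)/2) + 2 = 16*(4*(1/2)*12) + 2 = 16*24 + 2 = 384 + 2 = 386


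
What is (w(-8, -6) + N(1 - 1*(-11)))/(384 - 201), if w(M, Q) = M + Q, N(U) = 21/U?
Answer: -49/732 ≈ -0.066940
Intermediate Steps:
(w(-8, -6) + N(1 - 1*(-11)))/(384 - 201) = ((-8 - 6) + 21/(1 - 1*(-11)))/(384 - 201) = (-14 + 21/(1 + 11))/183 = (-14 + 21/12)/183 = (-14 + 21*(1/12))/183 = (-14 + 7/4)/183 = (1/183)*(-49/4) = -49/732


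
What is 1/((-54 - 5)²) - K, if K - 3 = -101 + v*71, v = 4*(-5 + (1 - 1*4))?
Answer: 8249971/3481 ≈ 2370.0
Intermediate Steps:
v = -32 (v = 4*(-5 + (1 - 4)) = 4*(-5 - 3) = 4*(-8) = -32)
K = -2370 (K = 3 + (-101 - 32*71) = 3 + (-101 - 2272) = 3 - 2373 = -2370)
1/((-54 - 5)²) - K = 1/((-54 - 5)²) - 1*(-2370) = 1/((-59)²) + 2370 = 1/3481 + 2370 = 8249971/3481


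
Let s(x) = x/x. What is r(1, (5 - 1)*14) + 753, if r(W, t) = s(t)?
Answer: 754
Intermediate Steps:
s(x) = 1
r(W, t) = 1
r(1, (5 - 1)*14) + 753 = 1 + 753 = 754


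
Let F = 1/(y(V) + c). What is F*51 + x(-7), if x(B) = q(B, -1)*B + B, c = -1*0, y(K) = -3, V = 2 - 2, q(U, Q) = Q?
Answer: -17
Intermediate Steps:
V = 0
c = 0
x(B) = 0 (x(B) = -B + B = 0)
F = -1/3 (F = 1/(-3 + 0) = 1/(-3) = -1/3 ≈ -0.33333)
F*51 + x(-7) = -1/3*51 + 0 = -17 + 0 = -17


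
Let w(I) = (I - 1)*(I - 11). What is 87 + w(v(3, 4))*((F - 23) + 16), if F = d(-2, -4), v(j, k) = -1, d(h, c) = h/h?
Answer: -57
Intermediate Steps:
d(h, c) = 1
F = 1
w(I) = (-1 + I)*(-11 + I)
87 + w(v(3, 4))*((F - 23) + 16) = 87 + (11 + (-1)² - 12*(-1))*((1 - 23) + 16) = 87 + (11 + 1 + 12)*(-22 + 16) = 87 + 24*(-6) = 87 - 144 = -57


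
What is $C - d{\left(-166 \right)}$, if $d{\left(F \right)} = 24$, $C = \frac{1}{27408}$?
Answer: $- \frac{657791}{27408} \approx -24.0$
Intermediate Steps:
$C = \frac{1}{27408} \approx 3.6486 \cdot 10^{-5}$
$C - d{\left(-166 \right)} = \frac{1}{27408} - 24 = - \frac{657791}{27408}$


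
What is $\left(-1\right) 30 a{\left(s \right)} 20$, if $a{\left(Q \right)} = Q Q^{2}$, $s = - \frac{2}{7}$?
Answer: $\frac{4800}{343} \approx 13.994$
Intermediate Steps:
$s = - \frac{2}{7}$ ($s = \left(-2\right) \frac{1}{7} = - \frac{2}{7} \approx -0.28571$)
$a{\left(Q \right)} = Q^{3}$
$\left(-1\right) 30 a{\left(s \right)} 20 = \left(-1\right) 30 \left(- \frac{2}{7}\right)^{3} \cdot 20 = \left(-30\right) \left(- \frac{8}{343}\right) 20 = \frac{240}{343} \cdot 20 = \frac{4800}{343}$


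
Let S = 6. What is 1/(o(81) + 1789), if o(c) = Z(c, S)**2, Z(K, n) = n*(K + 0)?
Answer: 1/237985 ≈ 4.2019e-6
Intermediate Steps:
Z(K, n) = K*n (Z(K, n) = n*K = K*n)
o(c) = 36*c**2 (o(c) = (c*6)**2 = (6*c)**2 = 36*c**2)
1/(o(81) + 1789) = 1/(36*81**2 + 1789) = 1/(36*6561 + 1789) = 1/(236196 + 1789) = 1/237985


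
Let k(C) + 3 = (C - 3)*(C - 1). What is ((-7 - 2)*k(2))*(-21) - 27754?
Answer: -28510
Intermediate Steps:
k(C) = -3 + (-1 + C)*(-3 + C) (k(C) = -3 + (C - 3)*(C - 1) = -3 + (-3 + C)*(-1 + C) = -3 + (-1 + C)*(-3 + C))
((-7 - 2)*k(2))*(-21) - 27754 = ((-7 - 2)*(2*(-4 + 2)))*(-21) - 27754 = -18*(-2)*(-21) - 27754 = -9*(-4)*(-21) - 27754 = 36*(-21) - 27754 = -756 - 27754 = -28510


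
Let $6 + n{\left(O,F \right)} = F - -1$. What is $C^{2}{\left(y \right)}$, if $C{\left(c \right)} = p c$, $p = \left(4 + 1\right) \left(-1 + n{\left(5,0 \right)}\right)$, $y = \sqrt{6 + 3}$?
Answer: $8100$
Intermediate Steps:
$n{\left(O,F \right)} = -5 + F$ ($n{\left(O,F \right)} = -6 + \left(F - -1\right) = -6 + \left(F + 1\right) = -6 + \left(1 + F\right) = -5 + F$)
$y = 3$ ($y = \sqrt{9} = 3$)
$p = -30$ ($p = \left(4 + 1\right) \left(-1 + \left(-5 + 0\right)\right) = 5 \left(-1 - 5\right) = 5 \left(-6\right) = -30$)
$C{\left(c \right)} = - 30 c$
$C^{2}{\left(y \right)} = \left(\left(-30\right) 3\right)^{2} = \left(-90\right)^{2} = 8100$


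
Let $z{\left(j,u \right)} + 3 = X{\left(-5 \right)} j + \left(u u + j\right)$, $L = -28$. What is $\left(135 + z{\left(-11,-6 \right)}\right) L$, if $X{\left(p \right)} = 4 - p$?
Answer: $-1624$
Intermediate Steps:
$z{\left(j,u \right)} = -3 + u^{2} + 10 j$ ($z{\left(j,u \right)} = -3 + \left(\left(4 - -5\right) j + \left(u u + j\right)\right) = -3 + \left(\left(4 + 5\right) j + \left(u^{2} + j\right)\right) = -3 + \left(9 j + \left(j + u^{2}\right)\right) = -3 + \left(u^{2} + 10 j\right) = -3 + u^{2} + 10 j$)
$\left(135 + z{\left(-11,-6 \right)}\right) L = \left(135 + \left(-3 + \left(-6\right)^{2} + 10 \left(-11\right)\right)\right) \left(-28\right) = \left(135 - 77\right) \left(-28\right) = 58 \left(-28\right) = -1624$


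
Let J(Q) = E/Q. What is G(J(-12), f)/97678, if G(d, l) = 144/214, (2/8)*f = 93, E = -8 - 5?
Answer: 36/5225773 ≈ 6.8889e-6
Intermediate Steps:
E = -13
f = 372 (f = 4*93 = 372)
J(Q) = -13/Q
G(d, l) = 72/107 (G(d, l) = 144*(1/214) = 72/107)
G(J(-12), f)/97678 = (72/107)/97678 = (72/107)*(1/97678) = 36/5225773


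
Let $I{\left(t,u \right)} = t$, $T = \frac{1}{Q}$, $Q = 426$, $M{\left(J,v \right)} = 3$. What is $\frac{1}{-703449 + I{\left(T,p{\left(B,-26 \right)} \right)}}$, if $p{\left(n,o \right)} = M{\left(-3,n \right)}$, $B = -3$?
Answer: $- \frac{426}{299669273} \approx -1.4216 \cdot 10^{-6}$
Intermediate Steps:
$p{\left(n,o \right)} = 3$
$T = \frac{1}{426} \approx 0.0023474$
$\frac{1}{-703449 + I{\left(T,p{\left(B,-26 \right)} \right)}} = \frac{1}{-703449 + \frac{1}{426}} = \frac{1}{- \frac{299669273}{426}} = - \frac{426}{299669273}$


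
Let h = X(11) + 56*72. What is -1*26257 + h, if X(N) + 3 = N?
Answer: -22217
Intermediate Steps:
X(N) = -3 + N
h = 4040 (h = (-3 + 11) + 56*72 = 8 + 4032 = 4040)
-1*26257 + h = -1*26257 + 4040 = -26257 + 4040 = -22217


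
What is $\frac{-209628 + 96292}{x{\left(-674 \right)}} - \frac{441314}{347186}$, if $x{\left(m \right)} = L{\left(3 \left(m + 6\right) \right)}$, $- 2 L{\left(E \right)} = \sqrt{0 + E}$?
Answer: $- \frac{220657}{173593} - \frac{113336 i \sqrt{501}}{501} \approx -1.2711 - 5063.5 i$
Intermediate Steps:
$L{\left(E \right)} = - \frac{\sqrt{E}}{2}$ ($L{\left(E \right)} = - \frac{\sqrt{0 + E}}{2} = - \frac{\sqrt{E}}{2}$)
$x{\left(m \right)} = - \frac{\sqrt{18 + 3 m}}{2}$ ($x{\left(m \right)} = - \frac{\sqrt{3 \left(m + 6\right)}}{2} = - \frac{\sqrt{3 \left(6 + m\right)}}{2} = - \frac{\sqrt{18 + 3 m}}{2}$)
$\frac{-209628 + 96292}{x{\left(-674 \right)}} - \frac{441314}{347186} = \frac{-209628 + 96292}{\left(- \frac{1}{2}\right) \sqrt{18 + 3 \left(-674\right)}} - \frac{441314}{347186} = - \frac{113336}{\left(- \frac{1}{2}\right) \sqrt{18 - 2022}} - \frac{220657}{173593} = - \frac{113336}{\left(- \frac{1}{2}\right) \sqrt{-2004}} - \frac{220657}{173593} = - \frac{113336}{\left(- \frac{1}{2}\right) 2 i \sqrt{501}} - \frac{220657}{173593} = - \frac{113336}{\left(-1\right) i \sqrt{501}} - \frac{220657}{173593} = - 113336 \frac{i \sqrt{501}}{501} - \frac{220657}{173593} = - \frac{113336 i \sqrt{501}}{501} - \frac{220657}{173593} = - \frac{220657}{173593} - \frac{113336 i \sqrt{501}}{501}$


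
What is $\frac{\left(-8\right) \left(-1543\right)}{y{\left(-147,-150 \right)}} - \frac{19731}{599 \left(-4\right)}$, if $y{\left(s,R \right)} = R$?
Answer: $- \frac{13308287}{179700} \approx -74.058$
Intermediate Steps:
$\frac{\left(-8\right) \left(-1543\right)}{y{\left(-147,-150 \right)}} - \frac{19731}{599 \left(-4\right)} = \frac{\left(-8\right) \left(-1543\right)}{-150} - \frac{19731}{599 \left(-4\right)} = 12344 \left(- \frac{1}{150}\right) - \frac{19731}{-2396} = - \frac{6172}{75} - - \frac{19731}{2396} = - \frac{6172}{75} + \frac{19731}{2396} = - \frac{13308287}{179700}$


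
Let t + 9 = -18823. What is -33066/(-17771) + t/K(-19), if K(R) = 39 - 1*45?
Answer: 167430934/53313 ≈ 3140.5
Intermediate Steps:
t = -18832 (t = -9 - 18823 = -18832)
K(R) = -6 (K(R) = 39 - 45 = -6)
-33066/(-17771) + t/K(-19) = -33066/(-17771) - 18832/(-6) = -33066*(-1/17771) - 18832*(-⅙) = 33066/17771 + 9416/3 = 167430934/53313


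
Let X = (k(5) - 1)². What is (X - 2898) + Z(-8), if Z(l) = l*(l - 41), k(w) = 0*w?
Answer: -2505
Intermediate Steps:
k(w) = 0
Z(l) = l*(-41 + l)
X = 1 (X = (0 - 1)² = (-1)² = 1)
(X - 2898) + Z(-8) = (1 - 2898) - 8*(-41 - 8) = -2897 - 8*(-49) = -2897 + 392 = -2505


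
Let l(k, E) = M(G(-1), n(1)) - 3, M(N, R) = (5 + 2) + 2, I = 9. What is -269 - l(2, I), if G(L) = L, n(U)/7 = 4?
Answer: -275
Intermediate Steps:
n(U) = 28 (n(U) = 7*4 = 28)
M(N, R) = 9 (M(N, R) = 7 + 2 = 9)
l(k, E) = 6 (l(k, E) = 9 - 3 = 6)
-269 - l(2, I) = -269 - 1*6 = -269 - 6 = -275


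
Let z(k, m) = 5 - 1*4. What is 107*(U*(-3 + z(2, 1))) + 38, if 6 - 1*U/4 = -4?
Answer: -8522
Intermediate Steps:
U = 40 (U = 24 - 4*(-4) = 24 + 16 = 40)
z(k, m) = 1 (z(k, m) = 5 - 4 = 1)
107*(U*(-3 + z(2, 1))) + 38 = 107*(40*(-3 + 1)) + 38 = 107*(40*(-2)) + 38 = 107*(-80) + 38 = -8560 + 38 = -8522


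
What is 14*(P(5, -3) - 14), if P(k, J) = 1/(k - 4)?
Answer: -182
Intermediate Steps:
P(k, J) = 1/(-4 + k)
14*(P(5, -3) - 14) = 14*(1/(-4 + 5) - 14) = 14*(1/1 - 14) = 14*(1 - 14) = 14*(-13) = -182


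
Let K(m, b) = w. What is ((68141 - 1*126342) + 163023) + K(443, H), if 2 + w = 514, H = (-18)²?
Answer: 105334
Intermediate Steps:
H = 324
w = 512 (w = -2 + 514 = 512)
K(m, b) = 512
((68141 - 1*126342) + 163023) + K(443, H) = ((68141 - 1*126342) + 163023) + 512 = ((68141 - 126342) + 163023) + 512 = (-58201 + 163023) + 512 = 104822 + 512 = 105334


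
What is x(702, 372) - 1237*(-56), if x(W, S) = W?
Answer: 69974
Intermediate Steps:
x(702, 372) - 1237*(-56) = 702 - 1237*(-56) = 702 + 69272 = 69974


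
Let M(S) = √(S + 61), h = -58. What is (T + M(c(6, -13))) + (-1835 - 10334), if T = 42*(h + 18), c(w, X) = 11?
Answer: -13849 + 6*√2 ≈ -13841.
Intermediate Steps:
M(S) = √(61 + S)
T = -1680 (T = 42*(-58 + 18) = 42*(-40) = -1680)
(T + M(c(6, -13))) + (-1835 - 10334) = (-1680 + √(61 + 11)) + (-1835 - 10334) = (-1680 + √72) - 12169 = (-1680 + 6*√2) - 12169 = -13849 + 6*√2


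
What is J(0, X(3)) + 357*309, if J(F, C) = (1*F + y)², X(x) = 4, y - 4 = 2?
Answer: 110349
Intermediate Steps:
y = 6 (y = 4 + 2 = 6)
J(F, C) = (6 + F)² (J(F, C) = (1*F + 6)² = (F + 6)² = (6 + F)²)
J(0, X(3)) + 357*309 = (6 + 0)² + 357*309 = 6² + 110313 = 36 + 110313 = 110349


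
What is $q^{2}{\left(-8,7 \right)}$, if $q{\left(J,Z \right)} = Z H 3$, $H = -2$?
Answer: $1764$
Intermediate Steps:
$q{\left(J,Z \right)} = - 6 Z$ ($q{\left(J,Z \right)} = Z \left(-2\right) 3 = - 2 Z 3 = - 6 Z$)
$q^{2}{\left(-8,7 \right)} = \left(\left(-6\right) 7\right)^{2} = \left(-42\right)^{2} = 1764$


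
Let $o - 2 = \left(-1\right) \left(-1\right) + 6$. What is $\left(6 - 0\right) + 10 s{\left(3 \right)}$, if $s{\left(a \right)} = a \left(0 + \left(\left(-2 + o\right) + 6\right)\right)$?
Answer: $396$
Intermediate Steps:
$o = 9$ ($o = 2 + \left(\left(-1\right) \left(-1\right) + 6\right) = 2 + \left(1 + 6\right) = 2 + 7 = 9$)
$s{\left(a \right)} = 13 a$ ($s{\left(a \right)} = a \left(0 + \left(\left(-2 + 9\right) + 6\right)\right) = a \left(0 + \left(7 + 6\right)\right) = a \left(0 + 13\right) = a 13 = 13 a$)
$\left(6 - 0\right) + 10 s{\left(3 \right)} = \left(6 - 0\right) + 10 \cdot 13 \cdot 3 = \left(6 + 0\right) + 10 \cdot 39 = 6 + 390 = 396$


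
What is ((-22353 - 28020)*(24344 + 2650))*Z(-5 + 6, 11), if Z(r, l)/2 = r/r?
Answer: -2719537524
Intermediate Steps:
Z(r, l) = 2 (Z(r, l) = 2*(r/r) = 2*1 = 2)
((-22353 - 28020)*(24344 + 2650))*Z(-5 + 6, 11) = ((-22353 - 28020)*(24344 + 2650))*2 = -50373*26994*2 = -1359768762*2 = -2719537524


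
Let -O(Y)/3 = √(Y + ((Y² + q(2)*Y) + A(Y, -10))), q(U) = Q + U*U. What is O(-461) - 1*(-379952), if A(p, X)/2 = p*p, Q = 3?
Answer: 379952 - 15*√25355 ≈ 3.7756e+5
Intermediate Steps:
q(U) = 3 + U² (q(U) = 3 + U*U = 3 + U²)
A(p, X) = 2*p² (A(p, X) = 2*(p*p) = 2*p²)
O(Y) = -3*√(3*Y² + 8*Y) (O(Y) = -3*√(Y + ((Y² + (3 + 2²)*Y) + 2*Y²)) = -3*√(Y + ((Y² + (3 + 4)*Y) + 2*Y²)) = -3*√(Y + ((Y² + 7*Y) + 2*Y²)) = -3*√(Y + (3*Y² + 7*Y)) = -3*√(3*Y² + 8*Y))
O(-461) - 1*(-379952) = -3*5*√25355 - 1*(-379952) = -3*5*√25355 + 379952 = -15*√25355 + 379952 = 379952 - 15*√25355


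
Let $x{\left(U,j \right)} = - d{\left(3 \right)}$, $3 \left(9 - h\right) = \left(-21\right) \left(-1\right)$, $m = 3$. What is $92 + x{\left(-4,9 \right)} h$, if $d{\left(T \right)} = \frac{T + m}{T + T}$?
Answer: $90$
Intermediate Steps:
$d{\left(T \right)} = \frac{3 + T}{2 T}$ ($d{\left(T \right)} = \frac{T + 3}{T + T} = \frac{3 + T}{2 T}$)
$h = 2$ ($h = 9 - \frac{\left(-21\right) \left(-1\right)}{3} = 9 - 7 = 2$)
$x{\left(U,j \right)} = -1$ ($x{\left(U,j \right)} = - \frac{3 + 3}{2 \cdot 3} = - \frac{6}{2 \cdot 3} = \left(-1\right) 1 = -1$)
$92 + x{\left(-4,9 \right)} h = 92 - 2 = 90$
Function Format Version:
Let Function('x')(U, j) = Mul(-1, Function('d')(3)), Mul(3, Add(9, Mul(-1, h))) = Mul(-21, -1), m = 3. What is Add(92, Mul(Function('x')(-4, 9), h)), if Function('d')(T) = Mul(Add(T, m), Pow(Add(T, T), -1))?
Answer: 90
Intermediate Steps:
Function('d')(T) = Mul(Rational(1, 2), Pow(T, -1), Add(3, T)) (Function('d')(T) = Mul(Add(T, 3), Pow(Add(T, T), -1)) = Mul(Add(3, T), Pow(Mul(2, T), -1)) = Mul(Add(3, T), Mul(Rational(1, 2), Pow(T, -1))) = Mul(Rational(1, 2), Pow(T, -1), Add(3, T)))
h = 2 (h = Add(9, Mul(Rational(-1, 3), Mul(-21, -1))) = Add(9, Mul(Rational(-1, 3), 21)) = Add(9, -7) = 2)
Function('x')(U, j) = -1 (Function('x')(U, j) = Mul(-1, Mul(Rational(1, 2), Pow(3, -1), Add(3, 3))) = Mul(-1, Mul(Rational(1, 2), Rational(1, 3), 6)) = Mul(-1, 1) = -1)
Add(92, Mul(Function('x')(-4, 9), h)) = Add(92, Mul(-1, 2)) = Add(92, -2) = 90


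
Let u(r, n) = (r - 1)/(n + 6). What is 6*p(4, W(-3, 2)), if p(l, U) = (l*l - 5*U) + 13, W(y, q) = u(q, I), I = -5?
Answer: 144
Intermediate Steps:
u(r, n) = (-1 + r)/(6 + n)
W(y, q) = -1 + q (W(y, q) = (-1 + q)/(6 - 5) = (-1 + q)/1 = 1*(-1 + q) = -1 + q)
p(l, U) = 13 + l**2 - 5*U (p(l, U) = (l**2 - 5*U) + 13 = 13 + l**2 - 5*U)
6*p(4, W(-3, 2)) = 6*(13 + 4**2 - 5*(-1 + 2)) = 6*(13 + 16 - 5*1) = 6*(13 + 16 - 5) = 6*24 = 144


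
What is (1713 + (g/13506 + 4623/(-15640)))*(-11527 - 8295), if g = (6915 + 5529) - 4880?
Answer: -4586681914441/135060 ≈ -3.3960e+7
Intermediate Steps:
g = 7564 (g = 12444 - 4880 = 7564)
(1713 + (g/13506 + 4623/(-15640)))*(-11527 - 8295) = (1713 + (7564/13506 + 4623/(-15640)))*(-11527 - 8295) = (1713 + (7564*(1/13506) + 4623*(-1/15640)))*(-19822) = (1713 + (3782/6753 - 201/680))*(-19822) = (1713 + 1214407/4592040)*(-19822) = (7867378927/4592040)*(-19822) = -4586681914441/135060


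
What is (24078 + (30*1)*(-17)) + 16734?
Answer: 40302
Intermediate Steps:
(24078 + (30*1)*(-17)) + 16734 = (24078 + 30*(-17)) + 16734 = (24078 - 510) + 16734 = 23568 + 16734 = 40302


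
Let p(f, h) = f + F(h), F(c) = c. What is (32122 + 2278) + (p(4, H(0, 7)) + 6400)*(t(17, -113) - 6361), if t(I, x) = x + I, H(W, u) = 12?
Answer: -41393712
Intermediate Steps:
t(I, x) = I + x
p(f, h) = f + h
(32122 + 2278) + (p(4, H(0, 7)) + 6400)*(t(17, -113) - 6361) = (32122 + 2278) + ((4 + 12) + 6400)*((17 - 113) - 6361) = 34400 + (16 + 6400)*(-96 - 6361) = 34400 + 6416*(-6457) = 34400 - 41428112 = -41393712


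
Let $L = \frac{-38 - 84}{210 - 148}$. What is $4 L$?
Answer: $- \frac{244}{31} \approx -7.871$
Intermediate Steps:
$L = - \frac{61}{31}$ ($L = - \frac{122}{62} = \left(-122\right) \frac{1}{62} = - \frac{61}{31} \approx -1.9677$)
$4 L = 4 \left(- \frac{61}{31}\right) = - \frac{244}{31}$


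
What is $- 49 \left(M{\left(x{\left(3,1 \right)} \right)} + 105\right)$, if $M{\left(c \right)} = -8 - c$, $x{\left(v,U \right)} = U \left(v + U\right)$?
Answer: $-4557$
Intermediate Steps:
$x{\left(v,U \right)} = U \left(U + v\right)$
$- 49 \left(M{\left(x{\left(3,1 \right)} \right)} + 105\right) = - 49 \left(\left(-8 - 1 \left(1 + 3\right)\right) + 105\right) = - 49 \left(\left(-8 - 1 \cdot 4\right) + 105\right) = - 49 \left(\left(-8 - 4\right) + 105\right) = - 49 \left(-12 + 105\right) = \left(-49\right) 93 = -4557$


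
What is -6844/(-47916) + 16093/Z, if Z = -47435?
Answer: -111616762/568223865 ≈ -0.19643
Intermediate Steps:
-6844/(-47916) + 16093/Z = -6844/(-47916) + 16093/(-47435) = -6844*(-1/47916) + 16093*(-1/47435) = 1711/11979 - 16093/47435 = -111616762/568223865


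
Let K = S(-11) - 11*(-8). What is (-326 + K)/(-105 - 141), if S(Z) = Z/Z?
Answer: 79/82 ≈ 0.96341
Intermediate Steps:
S(Z) = 1
K = 89 (K = 1 - 11*(-8) = 1 + 88 = 89)
(-326 + K)/(-105 - 141) = (-326 + 89)/(-105 - 141) = -237/(-246) = -237*(-1/246) = 79/82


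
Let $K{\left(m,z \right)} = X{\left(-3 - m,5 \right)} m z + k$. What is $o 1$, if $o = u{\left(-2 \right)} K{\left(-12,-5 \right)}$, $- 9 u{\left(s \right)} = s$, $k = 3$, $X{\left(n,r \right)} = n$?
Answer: $\frac{362}{3} \approx 120.67$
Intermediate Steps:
$u{\left(s \right)} = - \frac{s}{9}$
$K{\left(m,z \right)} = 3 + m z \left(-3 - m\right)$ ($K{\left(m,z \right)} = \left(-3 - m\right) m z + 3 = m \left(-3 - m\right) z + 3 = m z \left(-3 - m\right) + 3 = 3 + m z \left(-3 - m\right)$)
$o = \frac{362}{3}$ ($o = \left(- \frac{1}{9}\right) \left(-2\right) \left(3 - \left(-12\right) \left(-5\right) \left(3 - 12\right)\right) = \frac{2 \left(3 - \left(-12\right) \left(-5\right) \left(-9\right)\right)}{9} = \frac{2 \left(3 + 540\right)}{9} = \frac{2}{9} \cdot 543 = \frac{362}{3} \approx 120.67$)
$o 1 = \frac{362}{3} \cdot 1 = \frac{362}{3}$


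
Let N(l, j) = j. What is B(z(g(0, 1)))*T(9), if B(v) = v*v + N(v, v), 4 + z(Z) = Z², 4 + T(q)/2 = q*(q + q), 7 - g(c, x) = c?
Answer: 654120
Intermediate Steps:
g(c, x) = 7 - c
T(q) = -8 + 4*q² (T(q) = -8 + 2*(q*(q + q)) = -8 + 2*(q*(2*q)) = -8 + 2*(2*q²) = -8 + 4*q²)
z(Z) = -4 + Z²
B(v) = v + v² (B(v) = v*v + v = v² + v = v + v²)
B(z(g(0, 1)))*T(9) = ((-4 + (7 - 1*0)²)*(1 + (-4 + (7 - 1*0)²)))*(-8 + 4*9²) = ((-4 + (7 + 0)²)*(1 + (-4 + (7 + 0)²)))*(-8 + 4*81) = ((-4 + 7²)*(1 + (-4 + 7²)))*(-8 + 324) = ((-4 + 49)*(1 + (-4 + 49)))*316 = (45*(1 + 45))*316 = (45*46)*316 = 2070*316 = 654120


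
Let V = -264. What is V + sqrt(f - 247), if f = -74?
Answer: -264 + I*sqrt(321) ≈ -264.0 + 17.916*I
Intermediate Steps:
V + sqrt(f - 247) = -264 + sqrt(-74 - 247) = -264 + sqrt(-321) = -264 + I*sqrt(321)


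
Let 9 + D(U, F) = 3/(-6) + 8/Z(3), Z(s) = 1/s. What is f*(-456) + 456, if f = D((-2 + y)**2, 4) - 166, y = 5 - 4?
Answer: 69540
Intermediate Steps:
y = 1
D(U, F) = 29/2 (D(U, F) = -9 + (3/(-6) + 8/(1/3)) = -9 + (3*(-1/6) + 8/(1/3)) = -9 + (-1/2 + 8*3) = -9 + (-1/2 + 24) = -9 + 47/2 = 29/2)
f = -303/2 (f = 29/2 - 166 = -303/2 ≈ -151.50)
f*(-456) + 456 = -303/2*(-456) + 456 = 69084 + 456 = 69540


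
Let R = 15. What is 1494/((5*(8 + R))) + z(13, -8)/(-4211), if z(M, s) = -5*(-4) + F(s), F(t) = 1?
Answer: 6288819/484265 ≈ 12.986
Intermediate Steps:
z(M, s) = 21 (z(M, s) = -5*(-4) + 1 = 20 + 1 = 21)
1494/((5*(8 + R))) + z(13, -8)/(-4211) = 1494/((5*(8 + 15))) + 21/(-4211) = 1494/((5*23)) + 21*(-1/4211) = 1494/115 - 21/4211 = 6288819/484265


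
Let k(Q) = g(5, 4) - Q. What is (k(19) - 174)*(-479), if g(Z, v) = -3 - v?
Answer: 95800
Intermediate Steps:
k(Q) = -7 - Q (k(Q) = (-3 - 1*4) - Q = (-3 - 4) - Q = -7 - Q)
(k(19) - 174)*(-479) = ((-7 - 1*19) - 174)*(-479) = ((-7 - 19) - 174)*(-479) = (-26 - 174)*(-479) = -200*(-479) = 95800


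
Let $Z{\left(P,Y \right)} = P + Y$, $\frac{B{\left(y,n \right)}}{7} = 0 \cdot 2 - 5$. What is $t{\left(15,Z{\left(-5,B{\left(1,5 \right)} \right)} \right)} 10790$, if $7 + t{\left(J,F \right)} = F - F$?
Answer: $-75530$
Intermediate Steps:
$B{\left(y,n \right)} = -35$ ($B{\left(y,n \right)} = 7 \left(0 \cdot 2 - 5\right) = 7 \left(0 - 5\right) = 7 \left(-5\right) = -35$)
$t{\left(J,F \right)} = -7$ ($t{\left(J,F \right)} = -7 + \left(F - F\right) = -7 + 0 = -7$)
$t{\left(15,Z{\left(-5,B{\left(1,5 \right)} \right)} \right)} 10790 = \left(-7\right) 10790 = -75530$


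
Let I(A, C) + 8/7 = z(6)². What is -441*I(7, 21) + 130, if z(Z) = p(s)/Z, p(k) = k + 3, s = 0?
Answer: 2095/4 ≈ 523.75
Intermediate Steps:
p(k) = 3 + k
z(Z) = 3/Z (z(Z) = (3 + 0)/Z = 3/Z)
I(A, C) = -25/28 (I(A, C) = -8/7 + (3/6)² = -8/7 + (3*(⅙))² = -8/7 + (½)² = -8/7 + ¼ = -25/28)
-441*I(7, 21) + 130 = -441*(-25/28) + 130 = 1575/4 + 130 = 2095/4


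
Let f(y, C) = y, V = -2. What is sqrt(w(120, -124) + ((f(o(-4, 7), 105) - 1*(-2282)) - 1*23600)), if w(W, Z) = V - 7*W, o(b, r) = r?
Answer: I*sqrt(22153) ≈ 148.84*I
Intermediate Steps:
w(W, Z) = -2 - 7*W
sqrt(w(120, -124) + ((f(o(-4, 7), 105) - 1*(-2282)) - 1*23600)) = sqrt((-2 - 7*120) + ((7 - 1*(-2282)) - 1*23600)) = sqrt((-2 - 840) + ((7 + 2282) - 23600)) = sqrt(-842 + (2289 - 23600)) = sqrt(-842 - 21311) = sqrt(-22153) = I*sqrt(22153)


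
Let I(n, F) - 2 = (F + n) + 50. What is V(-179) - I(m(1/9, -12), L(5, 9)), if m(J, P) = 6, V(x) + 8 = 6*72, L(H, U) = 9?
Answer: 357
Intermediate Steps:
V(x) = 424 (V(x) = -8 + 6*72 = -8 + 432 = 424)
I(n, F) = 52 + F + n (I(n, F) = 2 + ((F + n) + 50) = 2 + (50 + F + n) = 52 + F + n)
V(-179) - I(m(1/9, -12), L(5, 9)) = 424 - (52 + 9 + 6) = 424 - 1*67 = 424 - 67 = 357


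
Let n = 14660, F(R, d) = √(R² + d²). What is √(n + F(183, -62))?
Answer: √(14660 + √37333) ≈ 121.87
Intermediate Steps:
√(n + F(183, -62)) = √(14660 + √(183² + (-62)²)) = √(14660 + √(33489 + 3844)) = √(14660 + √37333)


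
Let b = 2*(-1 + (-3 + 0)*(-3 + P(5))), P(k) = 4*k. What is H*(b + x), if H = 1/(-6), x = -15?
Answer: 119/6 ≈ 19.833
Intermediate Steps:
H = -⅙ ≈ -0.16667
b = -104 (b = 2*(-1 + (-3 + 0)*(-3 + 4*5)) = 2*(-1 - 3*(-3 + 20)) = 2*(-1 - 3*17) = 2*(-1 - 51) = 2*(-52) = -104)
H*(b + x) = -(-104 - 15)/6 = -⅙*(-119) = 119/6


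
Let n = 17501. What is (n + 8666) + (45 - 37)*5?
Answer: 26207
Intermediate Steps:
(n + 8666) + (45 - 37)*5 = (17501 + 8666) + (45 - 37)*5 = 26167 + 8*5 = 26167 + 40 = 26207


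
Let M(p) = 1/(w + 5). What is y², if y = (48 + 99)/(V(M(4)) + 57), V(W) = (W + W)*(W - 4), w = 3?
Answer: 22127616/3214849 ≈ 6.8829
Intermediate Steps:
M(p) = ⅛ (M(p) = 1/(3 + 5) = 1/8 = ⅛)
V(W) = 2*W*(-4 + W) (V(W) = (2*W)*(-4 + W) = 2*W*(-4 + W))
y = 4704/1793 (y = (48 + 99)/(2*(⅛)*(-4 + ⅛) + 57) = 147/(2*(⅛)*(-31/8) + 57) = 147/(-31/32 + 57) = 147/(1793/32) = 147*(32/1793) = 4704/1793 ≈ 2.6235)
y² = (4704/1793)² = 22127616/3214849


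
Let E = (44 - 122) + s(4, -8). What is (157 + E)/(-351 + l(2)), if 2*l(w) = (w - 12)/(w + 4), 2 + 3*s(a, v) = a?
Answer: -478/2111 ≈ -0.22643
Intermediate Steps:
s(a, v) = -⅔ + a/3
E = -232/3 (E = (44 - 122) + (-⅔ + (⅓)*4) = -78 + (-⅔ + 4/3) = -78 + ⅔ = -232/3 ≈ -77.333)
l(w) = (-12 + w)/(2*(4 + w)) (l(w) = ((w - 12)/(w + 4))/2 = ((-12 + w)/(4 + w))/2 = (-12 + w)/(2*(4 + w)))
(157 + E)/(-351 + l(2)) = (157 - 232/3)/(-351 + (-12 + 2)/(2*(4 + 2))) = 239/(3*(-351 + (½)*(-10)/6)) = 239/(3*(-351 + (½)*(⅙)*(-10))) = 239/(3*(-351 - ⅚)) = 239/(3*(-2111/6)) = (239/3)*(-6/2111) = -478/2111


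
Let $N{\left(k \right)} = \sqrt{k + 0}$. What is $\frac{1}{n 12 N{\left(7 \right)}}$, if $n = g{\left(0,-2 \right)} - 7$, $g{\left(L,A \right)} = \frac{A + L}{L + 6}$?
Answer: $- \frac{\sqrt{7}}{616} \approx -0.0042951$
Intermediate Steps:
$N{\left(k \right)} = \sqrt{k}$
$g{\left(L,A \right)} = \frac{A + L}{6 + L}$
$n = - \frac{22}{3}$ ($n = \frac{-2 + 0}{6 + 0} - 7 = \frac{1}{6} \left(-2\right) - 7 = - \frac{1}{3} - 7 = - \frac{22}{3} \approx -7.3333$)
$\frac{1}{n 12 N{\left(7 \right)}} = \frac{1}{\left(- \frac{22}{3}\right) 12 \sqrt{7}} = \frac{1}{\left(-88\right) \sqrt{7}} = - \frac{\sqrt{7}}{616}$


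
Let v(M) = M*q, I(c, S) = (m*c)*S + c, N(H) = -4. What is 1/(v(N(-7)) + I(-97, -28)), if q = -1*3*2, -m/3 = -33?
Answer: 1/268811 ≈ 3.7201e-6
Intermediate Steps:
m = 99 (m = -3*(-33) = 99)
q = -6 (q = -3*2 = -6)
I(c, S) = c + 99*S*c (I(c, S) = (99*c)*S + c = 99*S*c + c = c + 99*S*c)
v(M) = -6*M (v(M) = M*(-6) = -6*M)
1/(v(N(-7)) + I(-97, -28)) = 1/(-6*(-4) - 97*(1 + 99*(-28))) = 1/(24 - 97*(1 - 2772)) = 1/(24 - 97*(-2771)) = 1/(24 + 268787) = 1/268811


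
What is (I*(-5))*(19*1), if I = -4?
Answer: 380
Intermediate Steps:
(I*(-5))*(19*1) = (-4*(-5))*(19*1) = 20*19 = 380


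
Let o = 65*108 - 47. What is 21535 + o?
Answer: 28508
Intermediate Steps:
o = 6973 (o = 7020 - 47 = 6973)
21535 + o = 21535 + 6973 = 28508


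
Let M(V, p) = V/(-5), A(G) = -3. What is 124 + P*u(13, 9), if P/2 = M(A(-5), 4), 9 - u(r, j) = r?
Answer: 596/5 ≈ 119.20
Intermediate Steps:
M(V, p) = -V/5 (M(V, p) = V*(-1/5) = -V/5)
u(r, j) = 9 - r
P = 6/5 (P = 2*(-1/5*(-3)) = 2*(3/5) = 6/5 ≈ 1.2000)
124 + P*u(13, 9) = 124 + 6*(9 - 1*13)/5 = 124 + 6*(9 - 13)/5 = 124 + (6/5)*(-4) = 124 - 24/5 = 596/5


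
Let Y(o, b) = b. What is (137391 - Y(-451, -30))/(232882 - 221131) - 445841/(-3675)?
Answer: 1914699922/14394975 ≈ 133.01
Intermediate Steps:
(137391 - Y(-451, -30))/(232882 - 221131) - 445841/(-3675) = (137391 - 1*(-30))/(232882 - 221131) - 445841/(-3675) = (137391 + 30)/11751 - 445841*(-1/3675) = 137421*(1/11751) + 445841/3675 = 45807/3917 + 445841/3675 = 1914699922/14394975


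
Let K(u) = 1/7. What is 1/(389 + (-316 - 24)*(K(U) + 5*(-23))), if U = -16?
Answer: 7/276083 ≈ 2.5355e-5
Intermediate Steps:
K(u) = 1/7
1/(389 + (-316 - 24)*(K(U) + 5*(-23))) = 1/(389 + (-316 - 24)*(1/7 + 5*(-23))) = 1/(389 - 340*(1/7 - 115)) = 1/(389 - 340*(-804/7)) = 1/(389 + 273360/7) = 1/(276083/7) = 7/276083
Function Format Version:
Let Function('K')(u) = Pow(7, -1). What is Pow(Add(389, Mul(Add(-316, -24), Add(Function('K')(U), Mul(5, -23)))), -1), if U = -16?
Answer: Rational(7, 276083) ≈ 2.5355e-5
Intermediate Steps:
Function('K')(u) = Rational(1, 7)
Pow(Add(389, Mul(Add(-316, -24), Add(Function('K')(U), Mul(5, -23)))), -1) = Pow(Add(389, Mul(Add(-316, -24), Add(Rational(1, 7), Mul(5, -23)))), -1) = Pow(Add(389, Mul(-340, Add(Rational(1, 7), -115))), -1) = Pow(Add(389, Mul(-340, Rational(-804, 7))), -1) = Pow(Add(389, Rational(273360, 7)), -1) = Pow(Rational(276083, 7), -1) = Rational(7, 276083)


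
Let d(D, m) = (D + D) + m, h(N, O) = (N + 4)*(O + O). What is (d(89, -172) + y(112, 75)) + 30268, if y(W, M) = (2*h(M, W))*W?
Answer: 3994178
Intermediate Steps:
h(N, O) = 2*O*(4 + N) (h(N, O) = (4 + N)*(2*O) = 2*O*(4 + N))
y(W, M) = 4*W**2*(4 + M) (y(W, M) = (2*(2*W*(4 + M)))*W = (4*W*(4 + M))*W = 4*W**2*(4 + M))
d(D, m) = m + 2*D (d(D, m) = 2*D + m = m + 2*D)
(d(89, -172) + y(112, 75)) + 30268 = ((-172 + 2*89) + 4*112**2*(4 + 75)) + 30268 = ((-172 + 178) + 4*12544*79) + 30268 = (6 + 3963904) + 30268 = 3963910 + 30268 = 3994178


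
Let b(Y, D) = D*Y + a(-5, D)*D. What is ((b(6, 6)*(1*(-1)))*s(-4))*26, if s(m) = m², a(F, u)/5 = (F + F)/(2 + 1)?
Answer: 26624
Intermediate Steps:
a(F, u) = 10*F/3 (a(F, u) = 5*((F + F)/(2 + 1)) = 5*((2*F)/3) = 5*((2*F)*(⅓)) = 5*(2*F/3) = 10*F/3)
b(Y, D) = -50*D/3 + D*Y (b(Y, D) = D*Y + ((10/3)*(-5))*D = D*Y - 50*D/3 = -50*D/3 + D*Y)
((b(6, 6)*(1*(-1)))*s(-4))*26 = ((((⅓)*6*(-50 + 3*6))*(1*(-1)))*(-4)²)*26 = ((((⅓)*6*(-50 + 18))*(-1))*16)*26 = ((((⅓)*6*(-32))*(-1))*16)*26 = (-64*(-1)*16)*26 = (64*16)*26 = 1024*26 = 26624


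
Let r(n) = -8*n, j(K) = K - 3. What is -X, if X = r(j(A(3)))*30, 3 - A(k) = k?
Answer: -720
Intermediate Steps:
A(k) = 3 - k
j(K) = -3 + K
X = 720 (X = -8*(-3 + (3 - 1*3))*30 = -8*(-3 + (3 - 3))*30 = -8*(-3 + 0)*30 = -8*(-3)*30 = 24*30 = 720)
-X = -1*720 = -720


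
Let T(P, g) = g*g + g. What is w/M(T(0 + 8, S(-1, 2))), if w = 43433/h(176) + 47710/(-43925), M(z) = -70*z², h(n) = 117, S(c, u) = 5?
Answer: -29264807/4981095000 ≈ -0.0058752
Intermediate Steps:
T(P, g) = g + g² (T(P, g) = g² + g = g + g²)
w = 29264807/79065 (w = 43433/117 + 47710/(-43925) = 43433*(1/117) + 47710*(-1/43925) = 3341/9 - 9542/8785 = 29264807/79065 ≈ 370.14)
w/M(T(0 + 8, S(-1, 2))) = 29264807/(79065*((-70*25*(1 + 5)²))) = 29264807/(79065*((-70*(5*6)²))) = 29264807/(79065*((-70*30²))) = 29264807/(79065*((-70*900))) = (29264807/79065)/(-63000) = (29264807/79065)*(-1/63000) = -29264807/4981095000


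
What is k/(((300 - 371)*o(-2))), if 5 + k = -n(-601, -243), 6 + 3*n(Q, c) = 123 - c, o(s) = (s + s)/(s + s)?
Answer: 125/71 ≈ 1.7606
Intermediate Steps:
o(s) = 1 (o(s) = (2*s)/((2*s)) = (2*s)*(1/(2*s)) = 1)
n(Q, c) = 39 - c/3 (n(Q, c) = -2 + (123 - c)/3 = -2 + (41 - c/3) = 39 - c/3)
k = -125 (k = -5 - (39 - 1/3*(-243)) = -5 - (39 + 81) = -5 - 1*120 = -5 - 120 = -125)
k/(((300 - 371)*o(-2))) = -125/(300 - 371) = -125/((-71*1)) = -125/(-71) = -125*(-1/71) = 125/71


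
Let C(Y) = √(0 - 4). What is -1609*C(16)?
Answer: -3218*I ≈ -3218.0*I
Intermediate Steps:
C(Y) = 2*I (C(Y) = √(-4) = 2*I)
-1609*C(16) = -3218*I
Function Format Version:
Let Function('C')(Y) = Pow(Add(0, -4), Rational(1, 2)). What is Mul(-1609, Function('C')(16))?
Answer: Mul(-3218, I) ≈ Mul(-3218.0, I)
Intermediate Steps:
Function('C')(Y) = Mul(2, I) (Function('C')(Y) = Pow(-4, Rational(1, 2)) = Mul(2, I))
Mul(-1609, Function('C')(16)) = Mul(-1609, Mul(2, I)) = Mul(-3218, I)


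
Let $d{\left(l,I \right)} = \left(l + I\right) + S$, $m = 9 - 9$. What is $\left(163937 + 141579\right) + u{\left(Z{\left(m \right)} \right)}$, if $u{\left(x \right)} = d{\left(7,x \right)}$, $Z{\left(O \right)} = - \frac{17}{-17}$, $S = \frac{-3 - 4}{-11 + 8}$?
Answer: $\frac{916579}{3} \approx 3.0553 \cdot 10^{5}$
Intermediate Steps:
$S = \frac{7}{3}$ ($S = - \frac{7}{-3} = \left(-7\right) \left(- \frac{1}{3}\right) = \frac{7}{3} \approx 2.3333$)
$m = 0$
$d{\left(l,I \right)} = \frac{7}{3} + I + l$ ($d{\left(l,I \right)} = \left(l + I\right) + \frac{7}{3} = \left(I + l\right) + \frac{7}{3} = \frac{7}{3} + I + l$)
$Z{\left(O \right)} = 1$ ($Z{\left(O \right)} = \left(-17\right) \left(- \frac{1}{17}\right) = 1$)
$u{\left(x \right)} = \frac{28}{3} + x$ ($u{\left(x \right)} = \frac{7}{3} + x + 7 = \frac{28}{3} + x$)
$\left(163937 + 141579\right) + u{\left(Z{\left(m \right)} \right)} = \left(163937 + 141579\right) + \left(\frac{28}{3} + 1\right) = 305516 + \frac{31}{3} = \frac{916579}{3}$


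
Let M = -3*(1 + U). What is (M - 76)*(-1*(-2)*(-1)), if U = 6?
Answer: 194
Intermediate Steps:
M = -21 (M = -3*(1 + 6) = -3*7 = -21)
(M - 76)*(-1*(-2)*(-1)) = (-21 - 76)*(-1*(-2)*(-1)) = -194*(-1) = -97*(-2) = 194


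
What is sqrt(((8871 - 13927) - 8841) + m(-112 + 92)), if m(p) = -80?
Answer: 3*I*sqrt(1553) ≈ 118.22*I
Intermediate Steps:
sqrt(((8871 - 13927) - 8841) + m(-112 + 92)) = sqrt(((8871 - 13927) - 8841) - 80) = sqrt((-5056 - 8841) - 80) = sqrt(-13897 - 80) = sqrt(-13977) = 3*I*sqrt(1553)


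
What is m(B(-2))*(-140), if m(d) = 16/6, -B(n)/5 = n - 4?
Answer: -1120/3 ≈ -373.33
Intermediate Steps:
B(n) = 20 - 5*n (B(n) = -5*(n - 4) = -5*(-4 + n) = 20 - 5*n)
m(d) = 8/3 (m(d) = 16*(⅙) = 8/3)
m(B(-2))*(-140) = (8/3)*(-140) = -1120/3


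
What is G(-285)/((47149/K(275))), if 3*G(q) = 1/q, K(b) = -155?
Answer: 31/8062479 ≈ 3.8450e-6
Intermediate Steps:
G(q) = 1/(3*q)
G(-285)/((47149/K(275))) = ((1/3)/(-285))/((47149/(-155))) = ((1/3)*(-1/285))/((47149*(-1/155))) = -1/(855*(-47149/155)) = -1/855*(-155/47149) = 31/8062479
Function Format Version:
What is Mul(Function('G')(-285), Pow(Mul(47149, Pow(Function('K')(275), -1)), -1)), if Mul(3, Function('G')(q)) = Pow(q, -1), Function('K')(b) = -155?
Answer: Rational(31, 8062479) ≈ 3.8450e-6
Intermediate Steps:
Function('G')(q) = Mul(Rational(1, 3), Pow(q, -1))
Mul(Function('G')(-285), Pow(Mul(47149, Pow(Function('K')(275), -1)), -1)) = Mul(Mul(Rational(1, 3), Pow(-285, -1)), Pow(Mul(47149, Pow(-155, -1)), -1)) = Mul(Mul(Rational(1, 3), Rational(-1, 285)), Pow(Mul(47149, Rational(-1, 155)), -1)) = Mul(Rational(-1, 855), Pow(Rational(-47149, 155), -1)) = Mul(Rational(-1, 855), Rational(-155, 47149)) = Rational(31, 8062479)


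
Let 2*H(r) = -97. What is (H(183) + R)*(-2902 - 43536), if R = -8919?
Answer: 416432765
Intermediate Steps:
H(r) = -97/2 (H(r) = (½)*(-97) = -97/2)
(H(183) + R)*(-2902 - 43536) = (-97/2 - 8919)*(-2902 - 43536) = -17935/2*(-46438) = 416432765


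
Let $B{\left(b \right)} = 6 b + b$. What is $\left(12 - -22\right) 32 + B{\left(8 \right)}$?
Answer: $1144$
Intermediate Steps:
$B{\left(b \right)} = 7 b$
$\left(12 - -22\right) 32 + B{\left(8 \right)} = \left(12 - -22\right) 32 + 7 \cdot 8 = \left(12 + 22\right) 32 + 56 = 34 \cdot 32 + 56 = 1088 + 56 = 1144$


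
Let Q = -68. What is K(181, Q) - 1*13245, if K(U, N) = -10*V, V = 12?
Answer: -13365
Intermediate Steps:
K(U, N) = -120 (K(U, N) = -10*12 = -120)
K(181, Q) - 1*13245 = -120 - 1*13245 = -120 - 13245 = -13365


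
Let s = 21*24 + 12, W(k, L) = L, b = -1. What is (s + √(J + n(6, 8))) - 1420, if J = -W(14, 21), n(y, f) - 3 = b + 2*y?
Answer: -904 + I*√7 ≈ -904.0 + 2.6458*I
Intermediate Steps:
n(y, f) = 2 + 2*y (n(y, f) = 3 + (-1 + 2*y) = 2 + 2*y)
J = -21 (J = -1*21 = -21)
s = 516 (s = 504 + 12 = 516)
(s + √(J + n(6, 8))) - 1420 = (516 + √(-21 + (2 + 2*6))) - 1420 = (516 + √(-21 + (2 + 12))) - 1420 = (516 + √(-21 + 14)) - 1420 = (516 + √(-7)) - 1420 = (516 + I*√7) - 1420 = -904 + I*√7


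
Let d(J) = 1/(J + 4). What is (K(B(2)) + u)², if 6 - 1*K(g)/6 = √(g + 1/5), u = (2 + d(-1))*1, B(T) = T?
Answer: 69689/45 - 92*√55 ≈ 866.35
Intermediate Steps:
d(J) = 1/(4 + J)
u = 7/3 (u = (2 + 1/(4 - 1))*1 = (2 + 1/3)*1 = (2 + ⅓)*1 = (7/3)*1 = 7/3 ≈ 2.3333)
K(g) = 36 - 6*√(⅕ + g) (K(g) = 36 - 6*√(g + 1/5) = 36 - 6*√(g + ⅕) = 36 - 6*√(⅕ + g))
(K(B(2)) + u)² = ((36 - 6*√(5 + 25*2)/5) + 7/3)² = ((36 - 6*√(5 + 50)/5) + 7/3)² = ((36 - 6*√55/5) + 7/3)² = (115/3 - 6*√55/5)²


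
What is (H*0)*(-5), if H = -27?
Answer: 0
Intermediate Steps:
(H*0)*(-5) = -27*0*(-5) = 0*(-5) = 0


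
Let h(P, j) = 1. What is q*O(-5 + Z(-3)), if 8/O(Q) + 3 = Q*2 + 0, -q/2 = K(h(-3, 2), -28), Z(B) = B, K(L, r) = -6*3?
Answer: -288/19 ≈ -15.158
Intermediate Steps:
K(L, r) = -18
q = 36 (q = -2*(-18) = 36)
O(Q) = 8/(-3 + 2*Q) (O(Q) = 8/(-3 + (Q*2 + 0)) = 8/(-3 + (2*Q + 0)) = 8/(-3 + 2*Q))
q*O(-5 + Z(-3)) = 36*(8/(-3 + 2*(-5 - 3))) = 36*(8/(-3 + 2*(-8))) = 36*(8/(-3 - 16)) = 36*(8/(-19)) = 36*(8*(-1/19)) = 36*(-8/19) = -288/19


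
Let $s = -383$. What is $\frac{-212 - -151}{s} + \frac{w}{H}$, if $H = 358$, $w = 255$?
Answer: $\frac{119503}{137114} \approx 0.87156$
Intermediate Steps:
$\frac{-212 - -151}{s} + \frac{w}{H} = \frac{-212 - -151}{-383} + \frac{255}{358} = \left(-212 + 151\right) \left(- \frac{1}{383}\right) + 255 \cdot \frac{1}{358} = \left(-61\right) \left(- \frac{1}{383}\right) + \frac{255}{358} = \frac{61}{383} + \frac{255}{358} = \frac{119503}{137114}$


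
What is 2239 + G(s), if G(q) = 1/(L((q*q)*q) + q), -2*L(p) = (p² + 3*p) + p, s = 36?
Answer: 2437116670115/1088484444 ≈ 2239.0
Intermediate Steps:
L(p) = -2*p - p²/2 (L(p) = -((p² + 3*p) + p)/2 = -(p² + 4*p)/2 = -2*p - p²/2)
G(q) = 1/(q - q³*(4 + q³)/2) (G(q) = 1/(-(q*q)*q*(4 + (q*q)*q)/2 + q) = 1/(-q²*q*(4 + q²*q)/2 + q) = 1/(-q³*(4 + q³)/2 + q) = 1/(q - q³*(4 + q³)/2))
2239 + G(s) = 2239 - 2/(36*(-2 + 36²*(4 + 36³))) = 2239 - 2*1/36/(-2 + 1296*(4 + 46656)) = 2239 - 2*1/36/(-2 + 1296*46660) = 2239 - 2*1/36/(-2 + 60471360) = 2239 - 2*1/36/60471358 = 2239 - 2*1/36*1/60471358 = 2239 - 1/1088484444 = 2437116670115/1088484444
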